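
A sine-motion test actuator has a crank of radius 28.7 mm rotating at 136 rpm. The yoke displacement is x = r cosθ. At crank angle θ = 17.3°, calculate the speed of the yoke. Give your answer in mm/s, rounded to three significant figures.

122

ω = 14.24 rad/s (from 136 rpm).
x = r cosθ ⇒ ẋ = −rω sinθ.
|v| = rω|sinθ| = 0.0287·14.24·|sin 17.3°| = 0.12155 m/s = 121.55 mm/s.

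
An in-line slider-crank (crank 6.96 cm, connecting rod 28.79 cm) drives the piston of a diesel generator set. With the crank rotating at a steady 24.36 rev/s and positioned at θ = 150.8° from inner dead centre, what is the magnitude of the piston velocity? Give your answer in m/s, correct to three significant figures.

ω = 2π·24.4 = 153.1 rad/s
For an in-line slider-crank, x = r cosθ + √(L² − r² sin²θ), so v = −rω sinθ·[1 + r cosθ/√(L² − r² sin²θ)].
With r = 0.0696 m, L = 0.2879 m, θ = 150.8°: √(L² − r² sin²θ) = 0.28589 m.
v = −0.0696·153.1·0.48786·[1 + 0.0696·-0.87292/0.28589] = -4.0927 m/s.
|v| = 4.0927 m/s.

4.09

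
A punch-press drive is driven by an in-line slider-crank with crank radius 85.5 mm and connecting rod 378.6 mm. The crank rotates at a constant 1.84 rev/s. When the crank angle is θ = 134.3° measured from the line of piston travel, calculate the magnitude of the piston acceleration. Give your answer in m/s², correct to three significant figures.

ω = 2π·1.84 = 11.56 rad/s
x(θ) = r cosθ + √(L² − r² sin²θ); with ω constant, a = ω²·d²x/dθ².
d²x/dθ² = −r cosθ − r²(cos2θ)/√u − r⁴ sin²2θ/(4u^{3/2}),  u = L² − r² sin²θ = 0.139594 m².
Substituting r = 0.0855 m, L = 0.3786 m, θ = 134.3°: d²x/dθ² = +0.059937 m.
a = ω²·d²x/dθ² = (11.56)²·(+0.059937) = +8.011 m/s²;  |a| = 8.011 m/s².

8.01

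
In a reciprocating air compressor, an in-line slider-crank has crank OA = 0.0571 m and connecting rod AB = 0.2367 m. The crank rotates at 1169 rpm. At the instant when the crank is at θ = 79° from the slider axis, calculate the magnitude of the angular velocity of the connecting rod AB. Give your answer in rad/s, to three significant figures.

5.80

ω = 122.4 rad/s (converted from 1169 rpm).
The rod makes angle φ with the slider axis where L sinφ = r sinθ; differentiating, L cosφ·φ̇ = r ω cosθ.
L cosφ = √(L² − r² sin²θ) = 0.22997 m.
|ω_rod| = r ω |cosθ| / √(L² − r² sin²θ) = 0.0571·122.4·0.19081/0.22997 = 5.7998 rad/s.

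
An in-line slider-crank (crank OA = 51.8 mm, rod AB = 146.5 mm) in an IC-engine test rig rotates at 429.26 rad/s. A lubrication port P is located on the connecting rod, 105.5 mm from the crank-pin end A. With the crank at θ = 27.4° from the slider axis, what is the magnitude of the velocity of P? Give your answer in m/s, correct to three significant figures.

13.7

ω = 429.3 rad/s.  Crank-pin speed |V_A| = rω = 22.236 m/s, perpendicular to OA.
Rod angle: sinφ = −(r/L) sinθ ⇒ φ = -9.365°; ω_rod = −rω cosθ/√(L²−r²sin²θ) = -136.57 rad/s.
V_P = V_A + ω_rod × AP, with AP = 0.1055 m along the rod.
Components: V_Px = −rω sinθ − a·ω_rod·sinφ = -12.577 m/s;  V_Py = rω cosθ + a·ω_rod·cosφ = +5.5248 m/s.
|V_P| = √(V_Px² + V_Py²) = 13.737 m/s.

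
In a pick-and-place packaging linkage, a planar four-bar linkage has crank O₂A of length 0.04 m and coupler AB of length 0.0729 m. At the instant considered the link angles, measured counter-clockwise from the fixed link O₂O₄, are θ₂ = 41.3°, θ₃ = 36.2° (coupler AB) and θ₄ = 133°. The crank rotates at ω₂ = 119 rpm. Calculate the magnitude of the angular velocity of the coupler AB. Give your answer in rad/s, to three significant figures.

ω₂ = 12.46 rad/s (from 119 rpm).
Differentiating the loop-closure r₂e^{iθ₂}+r₃e^{iθ₃}=r₁+r₄e^{iθ₄} gives r₂ω₂e^{iθ₂}+r₃ω₃e^{iθ₃}=r₄ω₄e^{iθ₄}.
Eliminating the other unknown: ω₃ = r₂ω₂ sin(θ₄−θ₂) / [r₃ sin(θ₃−θ₄)].
Numerator sine = +0.99956; denominator sine = -0.99297.
Result = 0.04·12.46·(+0.99956) / (0.0729·(-0.99297)) = -6.8831 rad/s; magnitude 6.8831 rad/s.

6.88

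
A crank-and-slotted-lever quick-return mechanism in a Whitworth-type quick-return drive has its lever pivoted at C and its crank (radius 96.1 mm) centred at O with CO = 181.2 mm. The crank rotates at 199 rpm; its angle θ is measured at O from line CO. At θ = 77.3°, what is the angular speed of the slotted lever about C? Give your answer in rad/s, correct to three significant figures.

5.47

ω = 20.84 rad/s (from 199 rpm).
Crank pin A relative to C: A = (d + r cosθ, r sinθ); lever angle φ = atan2(r sinθ, d + r cosθ).
Differentiating tanφ: φ̇ = rω(d cosθ + r)/(d² + r² + 2dr cosθ).
d² + r² + 2dr cosθ = |CA|² = 0.0497252 m²;  d cosθ + r = +0.13594 m.
|ω_lever| = |0.0961·20.84·+0.13594| / 0.0497252 = 5.4747 rad/s.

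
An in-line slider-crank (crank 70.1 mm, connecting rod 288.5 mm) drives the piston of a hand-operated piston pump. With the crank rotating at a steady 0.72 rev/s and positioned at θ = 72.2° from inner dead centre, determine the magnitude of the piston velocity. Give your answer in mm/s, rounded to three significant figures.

325

ω = 2π·0.72 = 4.524 rad/s
For an in-line slider-crank, x = r cosθ + √(L² − r² sin²θ), so v = −rω sinθ·[1 + r cosθ/√(L² − r² sin²θ)].
With r = 0.0701 m, L = 0.2885 m, θ = 72.2°: √(L² − r² sin²θ) = 0.28067 m.
v = −0.0701·4.524·0.95213·[1 + 0.0701·0.30570/0.28067] = -0.325 m/s.
|v| = 0.325 m/s = 325 mm/s.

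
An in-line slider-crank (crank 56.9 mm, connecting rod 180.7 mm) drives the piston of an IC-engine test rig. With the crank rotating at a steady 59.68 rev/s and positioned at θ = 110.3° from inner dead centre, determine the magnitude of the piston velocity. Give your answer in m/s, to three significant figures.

17.7

ω = 2π·59.7 = 375 rad/s
For an in-line slider-crank, x = r cosθ + √(L² − r² sin²θ), so v = −rω sinθ·[1 + r cosθ/√(L² − r² sin²θ)].
With r = 0.0569 m, L = 0.1807 m, θ = 110.3°: √(L² − r² sin²θ) = 0.17264 m.
v = −0.0569·375·0.93789·[1 + 0.0569·-0.34694/0.17264] = -17.723 m/s.
|v| = 17.723 m/s.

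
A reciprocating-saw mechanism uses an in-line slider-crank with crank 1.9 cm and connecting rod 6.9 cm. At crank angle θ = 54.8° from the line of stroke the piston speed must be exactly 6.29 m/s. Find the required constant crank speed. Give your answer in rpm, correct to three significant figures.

For an in-line slider-crank, |v_piston| = rω|sinθ|·[1 + r cosθ/√(L² − r² sin²θ)].
With r = 0.019 m, L = 0.069 m, θ = 54.8°: the bracketed kinematic factor |dx/dθ| = 0.018055 m.
ω = v/|dx/dθ| = 6.29/0.018055 = 348.38 rad/s.
N = 60ω/(2π) = 3326.8 rpm.

3330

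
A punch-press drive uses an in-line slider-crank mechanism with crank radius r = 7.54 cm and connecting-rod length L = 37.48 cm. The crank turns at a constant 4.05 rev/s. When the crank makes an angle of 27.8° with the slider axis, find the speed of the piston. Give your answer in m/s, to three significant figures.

ω = 2π·4.05 = 25.45 rad/s
For an in-line slider-crank, x = r cosθ + √(L² − r² sin²θ), so v = −rω sinθ·[1 + r cosθ/√(L² − r² sin²θ)].
With r = 0.0754 m, L = 0.3748 m, θ = 27.8°: √(L² − r² sin²θ) = 0.37315 m.
v = −0.0754·25.45·0.46639·[1 + 0.0754·0.88458/0.37315] = -1.0548 m/s.
|v| = 1.0548 m/s.

1.05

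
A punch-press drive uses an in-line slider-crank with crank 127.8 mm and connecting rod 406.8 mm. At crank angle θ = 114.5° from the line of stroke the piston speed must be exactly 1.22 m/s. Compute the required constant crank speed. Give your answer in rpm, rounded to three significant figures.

116

For an in-line slider-crank, |v_piston| = rω|sinθ|·[1 + r cosθ/√(L² − r² sin²θ)].
With r = 0.1278 m, L = 0.4068 m, θ = 114.5°: the bracketed kinematic factor |dx/dθ| = 0.10048 m.
ω = v/|dx/dθ| = 1.22/0.10048 = 12.141 rad/s.
N = 60ω/(2π) = 115.94 rpm.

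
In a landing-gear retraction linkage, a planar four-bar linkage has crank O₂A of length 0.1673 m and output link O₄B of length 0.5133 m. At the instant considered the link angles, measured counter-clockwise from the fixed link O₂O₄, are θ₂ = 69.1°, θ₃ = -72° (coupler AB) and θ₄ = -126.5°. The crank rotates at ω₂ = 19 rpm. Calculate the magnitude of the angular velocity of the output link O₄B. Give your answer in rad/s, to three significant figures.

0.500

ω₂ = 1.99 rad/s (from 19 rpm).
Differentiating the loop-closure r₂e^{iθ₂}+r₃e^{iθ₃}=r₁+r₄e^{iθ₄} gives r₂ω₂e^{iθ₂}+r₃ω₃e^{iθ₃}=r₄ω₄e^{iθ₄}.
Eliminating the other unknown: ω₄ = r₂ω₂ sin(θ₂−θ₃) / [r₄ sin(θ₄−θ₃)].
Numerator sine = +0.62796; denominator sine = -0.81412.
Result = 0.1673·1.99·(+0.62796) / (0.5133·(-0.81412)) = -0.50021 rad/s; magnitude 0.50021 rad/s.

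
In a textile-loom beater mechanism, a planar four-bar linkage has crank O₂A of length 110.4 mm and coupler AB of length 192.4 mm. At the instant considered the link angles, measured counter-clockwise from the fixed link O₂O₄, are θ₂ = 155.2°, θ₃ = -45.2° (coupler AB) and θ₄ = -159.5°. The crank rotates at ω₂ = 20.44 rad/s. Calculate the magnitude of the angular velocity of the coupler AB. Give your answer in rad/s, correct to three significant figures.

ω₂ = 20.44 rad/s
Differentiating the loop-closure r₂e^{iθ₂}+r₃e^{iθ₃}=r₁+r₄e^{iθ₄} gives r₂ω₂e^{iθ₂}+r₃ω₃e^{iθ₃}=r₄ω₄e^{iθ₄}.
Eliminating the other unknown: ω₃ = r₂ω₂ sin(θ₄−θ₂) / [r₃ sin(θ₃−θ₄)].
Numerator sine = +0.71080; denominator sine = +0.91140.
Result = 0.1104·20.44·(+0.71080) / (0.1924·(+0.91140)) = +9.1471 rad/s; magnitude 9.1471 rad/s.

9.15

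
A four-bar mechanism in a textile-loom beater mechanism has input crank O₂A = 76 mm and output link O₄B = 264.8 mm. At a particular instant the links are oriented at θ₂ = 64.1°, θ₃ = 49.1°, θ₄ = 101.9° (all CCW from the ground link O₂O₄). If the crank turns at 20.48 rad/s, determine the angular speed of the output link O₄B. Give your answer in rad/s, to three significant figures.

ω₂ = 20.48 rad/s
Differentiating the loop-closure r₂e^{iθ₂}+r₃e^{iθ₃}=r₁+r₄e^{iθ₄} gives r₂ω₂e^{iθ₂}+r₃ω₃e^{iθ₃}=r₄ω₄e^{iθ₄}.
Eliminating the other unknown: ω₄ = r₂ω₂ sin(θ₂−θ₃) / [r₄ sin(θ₄−θ₃)].
Numerator sine = +0.25882; denominator sine = +0.79653.
Result = 0.076·20.48·(+0.25882) / (0.2648·(+0.79653)) = +1.9099 rad/s; magnitude 1.9099 rad/s.

1.91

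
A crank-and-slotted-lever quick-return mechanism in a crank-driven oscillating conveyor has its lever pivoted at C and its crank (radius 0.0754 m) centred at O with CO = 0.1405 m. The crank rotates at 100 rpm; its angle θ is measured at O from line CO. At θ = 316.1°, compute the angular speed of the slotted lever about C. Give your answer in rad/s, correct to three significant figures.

3.43

ω = 10.47 rad/s (from 100 rpm).
Crank pin A relative to C: A = (d + r cosθ, r sinθ); lever angle φ = atan2(r sinθ, d + r cosθ).
Differentiating tanφ: φ̇ = rω(d cosθ + r)/(d² + r² + 2dr cosθ).
d² + r² + 2dr cosθ = |CA|² = 0.040692 m²;  d cosθ + r = +0.17664 m.
|ω_lever| = |0.0754·10.47·+0.17664| / 0.040692 = 3.4275 rad/s.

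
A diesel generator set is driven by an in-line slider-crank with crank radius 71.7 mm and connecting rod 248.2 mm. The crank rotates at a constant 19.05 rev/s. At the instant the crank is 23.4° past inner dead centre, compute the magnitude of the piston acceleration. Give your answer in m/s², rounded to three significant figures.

1150

ω = 2π·19.1 = 119.7 rad/s
x(θ) = r cosθ + √(L² − r² sin²θ); with ω constant, a = ω²·d²x/dθ².
d²x/dθ² = −r cosθ − r²(cos2θ)/√u − r⁴ sin²2θ/(4u^{3/2}),  u = L² − r² sin²θ = 0.0607924 m².
Substituting r = 0.0717 m, L = 0.2482 m, θ = 23.4°: d²x/dθ² = -0.08031 m.
a = ω²·d²x/dθ² = (119.7)²·(-0.08031) = -1150.6 m/s²;  |a| = 1150.6 m/s².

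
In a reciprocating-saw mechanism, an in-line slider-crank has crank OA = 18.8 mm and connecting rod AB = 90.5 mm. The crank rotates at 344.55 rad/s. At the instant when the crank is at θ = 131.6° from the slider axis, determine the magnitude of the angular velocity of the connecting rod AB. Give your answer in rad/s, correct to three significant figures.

48.1

ω = 344.6 rad/s
The rod makes angle φ with the slider axis where L sinφ = r sinθ; differentiating, L cosφ·φ̇ = r ω cosθ.
L cosφ = √(L² − r² sin²θ) = 0.089401 m.
|ω_rod| = r ω |cosθ| / √(L² − r² sin²θ) = 0.0188·344.6·0.66393/0.089401 = 48.105 rad/s.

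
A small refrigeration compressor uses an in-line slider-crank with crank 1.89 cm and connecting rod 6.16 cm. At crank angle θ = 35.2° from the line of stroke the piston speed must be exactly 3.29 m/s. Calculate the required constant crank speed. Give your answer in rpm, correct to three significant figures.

2300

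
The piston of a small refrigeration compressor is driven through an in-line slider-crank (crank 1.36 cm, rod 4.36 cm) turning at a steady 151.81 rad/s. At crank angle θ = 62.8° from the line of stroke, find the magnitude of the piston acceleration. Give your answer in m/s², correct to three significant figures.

ω = 151.8 rad/s
x(θ) = r cosθ + √(L² − r² sin²θ); with ω constant, a = ω²·d²x/dθ².
d²x/dθ² = −r cosθ − r²(cos2θ)/√u − r⁴ sin²2θ/(4u^{3/2}),  u = L² − r² sin²θ = 0.00175465 m².
Substituting r = 0.0136 m, L = 0.0436 m, θ = 62.8°: d²x/dθ² = -0.0037231 m.
a = ω²·d²x/dθ² = (151.8)²·(-0.0037231) = -85.803 m/s²;  |a| = 85.803 m/s².

85.8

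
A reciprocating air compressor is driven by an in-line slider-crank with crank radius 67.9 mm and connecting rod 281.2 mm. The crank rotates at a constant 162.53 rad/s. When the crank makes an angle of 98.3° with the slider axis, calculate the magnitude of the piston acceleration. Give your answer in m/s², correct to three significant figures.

686

ω = 162.5 rad/s
x(θ) = r cosθ + √(L² − r² sin²θ); with ω constant, a = ω²·d²x/dθ².
d²x/dθ² = −r cosθ − r²(cos2θ)/√u − r⁴ sin²2θ/(4u^{3/2}),  u = L² − r² sin²θ = 0.0745591 m².
Substituting r = 0.0679 m, L = 0.2812 m, θ = 98.3°: d²x/dθ² = +0.025961 m.
a = ω²·d²x/dθ² = (162.5)²·(+0.025961) = +685.79 m/s²;  |a| = 685.79 m/s².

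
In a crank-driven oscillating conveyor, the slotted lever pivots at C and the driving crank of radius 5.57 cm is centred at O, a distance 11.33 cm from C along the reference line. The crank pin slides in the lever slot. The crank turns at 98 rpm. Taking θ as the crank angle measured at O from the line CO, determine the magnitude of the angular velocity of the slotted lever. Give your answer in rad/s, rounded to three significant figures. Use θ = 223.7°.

2.20

ω = 10.26 rad/s (from 98 rpm).
Crank pin A relative to C: A = (d + r cosθ, r sinθ); lever angle φ = atan2(r sinθ, d + r cosθ).
Differentiating tanφ: φ̇ = rω(d cosθ + r)/(d² + r² + 2dr cosθ).
d² + r² + 2dr cosθ = |CA|² = 0.00681436 m²;  d cosθ + r = -0.026212 m.
|ω_lever| = |0.0557·10.26·-0.026212| / 0.00681436 = 2.1988 rad/s.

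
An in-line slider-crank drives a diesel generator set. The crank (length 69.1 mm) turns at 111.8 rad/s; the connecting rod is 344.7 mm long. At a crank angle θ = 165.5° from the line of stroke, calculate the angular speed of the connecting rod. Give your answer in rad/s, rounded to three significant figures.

ω = 111.8 rad/s
The rod makes angle φ with the slider axis where L sinφ = r sinθ; differentiating, L cosφ·φ̇ = r ω cosθ.
L cosφ = √(L² − r² sin²θ) = 0.34427 m.
|ω_rod| = r ω |cosθ| / √(L² − r² sin²θ) = 0.0691·111.8·0.96815/0.34427 = 21.725 rad/s.

21.7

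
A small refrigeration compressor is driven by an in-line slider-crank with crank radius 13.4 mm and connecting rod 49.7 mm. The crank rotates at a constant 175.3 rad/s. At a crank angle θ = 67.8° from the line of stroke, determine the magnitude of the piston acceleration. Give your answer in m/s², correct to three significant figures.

ω = 175.3 rad/s
x(θ) = r cosθ + √(L² − r² sin²θ); with ω constant, a = ω²·d²x/dθ².
d²x/dθ² = −r cosθ − r²(cos2θ)/√u − r⁴ sin²2θ/(4u^{3/2}),  u = L² − r² sin²θ = 0.00231616 m².
Substituting r = 0.0134 m, L = 0.0497 m, θ = 67.8°: d²x/dθ² = -0.0024328 m.
a = ω²·d²x/dθ² = (175.3)²·(-0.0024328) = -74.759 m/s²;  |a| = 74.759 m/s².

74.8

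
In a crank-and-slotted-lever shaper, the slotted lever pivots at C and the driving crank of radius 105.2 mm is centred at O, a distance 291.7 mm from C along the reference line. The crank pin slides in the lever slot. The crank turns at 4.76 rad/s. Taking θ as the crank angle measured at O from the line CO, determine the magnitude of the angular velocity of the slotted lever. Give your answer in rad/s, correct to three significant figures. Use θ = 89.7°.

ω = 4.76 rad/s
Crank pin A relative to C: A = (d + r cosθ, r sinθ); lever angle φ = atan2(r sinθ, d + r cosθ).
Differentiating tanφ: φ̇ = rω(d cosθ + r)/(d² + r² + 2dr cosθ).
d² + r² + 2dr cosθ = |CA|² = 0.0964773 m²;  d cosθ + r = +0.10673 m.
|ω_lever| = |0.1052·4.76·+0.10673| / 0.0964773 = 0.55395 rad/s.

0.554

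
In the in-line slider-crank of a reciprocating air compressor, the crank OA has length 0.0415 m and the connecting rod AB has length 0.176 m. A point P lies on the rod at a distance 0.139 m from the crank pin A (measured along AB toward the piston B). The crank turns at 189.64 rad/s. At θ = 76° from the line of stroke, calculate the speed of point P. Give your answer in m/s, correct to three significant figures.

8.00

ω = 189.6 rad/s.  Crank-pin speed |V_A| = rω = 7.8701 m/s, perpendicular to OA.
Rod angle: sinφ = −(r/L) sinθ ⇒ φ = -13.226°; ω_rod = −rω cosθ/√(L²−r²sin²θ) = -11.113 rad/s.
V_P = V_A + ω_rod × AP, with AP = 0.139 m along the rod.
Components: V_Px = −rω sinθ − a·ω_rod·sinφ = -7.9897 m/s;  V_Py = rω cosθ + a·ω_rod·cosφ = +0.40026 m/s.
|V_P| = √(V_Px² + V_Py²) = 7.9997 m/s.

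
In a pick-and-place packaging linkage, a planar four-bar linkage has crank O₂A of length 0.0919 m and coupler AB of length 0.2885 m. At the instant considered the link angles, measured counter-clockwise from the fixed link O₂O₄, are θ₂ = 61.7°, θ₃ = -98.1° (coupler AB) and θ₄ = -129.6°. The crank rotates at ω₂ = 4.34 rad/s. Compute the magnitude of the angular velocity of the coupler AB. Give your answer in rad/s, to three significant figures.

ω₂ = 4.34 rad/s
Differentiating the loop-closure r₂e^{iθ₂}+r₃e^{iθ₃}=r₁+r₄e^{iθ₄} gives r₂ω₂e^{iθ₂}+r₃ω₃e^{iθ₃}=r₄ω₄e^{iθ₄}.
Eliminating the other unknown: ω₃ = r₂ω₂ sin(θ₄−θ₂) / [r₃ sin(θ₃−θ₄)].
Numerator sine = +0.19595; denominator sine = +0.52250.
Result = 0.0919·4.34·(+0.19595) / (0.2885·(+0.52250)) = +0.51845 rad/s; magnitude 0.51845 rad/s.

0.518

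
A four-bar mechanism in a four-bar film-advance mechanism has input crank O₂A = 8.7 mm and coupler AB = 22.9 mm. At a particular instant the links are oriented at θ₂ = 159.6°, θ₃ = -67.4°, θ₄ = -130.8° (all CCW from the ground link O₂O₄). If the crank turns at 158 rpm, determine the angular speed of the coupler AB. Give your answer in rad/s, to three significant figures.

ω₂ = 16.55 rad/s (from 158 rpm).
Differentiating the loop-closure r₂e^{iθ₂}+r₃e^{iθ₃}=r₁+r₄e^{iθ₄} gives r₂ω₂e^{iθ₂}+r₃ω₃e^{iθ₃}=r₄ω₄e^{iθ₄}.
Eliminating the other unknown: ω₃ = r₂ω₂ sin(θ₄−θ₂) / [r₃ sin(θ₃−θ₄)].
Numerator sine = +0.93728; denominator sine = +0.89415.
Result = 0.0087·16.55·(+0.93728) / (0.0229·(+0.89415)) = +6.5891 rad/s; magnitude 6.5891 rad/s.

6.59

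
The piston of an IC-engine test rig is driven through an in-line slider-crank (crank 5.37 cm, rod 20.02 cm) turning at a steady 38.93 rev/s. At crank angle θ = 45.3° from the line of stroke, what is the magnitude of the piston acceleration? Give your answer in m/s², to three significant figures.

2270

ω = 2π·38.9 = 244.6 rad/s
x(θ) = r cosθ + √(L² − r² sin²θ); with ω constant, a = ω²·d²x/dθ².
d²x/dθ² = −r cosθ − r²(cos2θ)/√u − r⁴ sin²2θ/(4u^{3/2}),  u = L² − r² sin²θ = 0.0386231 m².
Substituting r = 0.0537 m, L = 0.2002 m, θ = 45.3°: d²x/dθ² = -0.037892 m.
a = ω²·d²x/dθ² = (244.6)²·(-0.037892) = -2267.2 m/s²;  |a| = 2267.2 m/s².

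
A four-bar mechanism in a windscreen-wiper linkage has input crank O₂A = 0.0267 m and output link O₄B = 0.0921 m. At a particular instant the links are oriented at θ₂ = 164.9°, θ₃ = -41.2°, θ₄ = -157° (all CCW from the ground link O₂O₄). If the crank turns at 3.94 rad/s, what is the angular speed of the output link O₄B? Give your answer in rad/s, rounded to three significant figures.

0.558

ω₂ = 3.94 rad/s
Differentiating the loop-closure r₂e^{iθ₂}+r₃e^{iθ₃}=r₁+r₄e^{iθ₄} gives r₂ω₂e^{iθ₂}+r₃ω₃e^{iθ₃}=r₄ω₄e^{iθ₄}.
Eliminating the other unknown: ω₄ = r₂ω₂ sin(θ₂−θ₃) / [r₄ sin(θ₄−θ₃)].
Numerator sine = -0.43994; denominator sine = -0.90032.
Result = 0.0267·3.94·(-0.43994) / (0.0921·(-0.90032)) = +0.55814 rad/s; magnitude 0.55814 rad/s.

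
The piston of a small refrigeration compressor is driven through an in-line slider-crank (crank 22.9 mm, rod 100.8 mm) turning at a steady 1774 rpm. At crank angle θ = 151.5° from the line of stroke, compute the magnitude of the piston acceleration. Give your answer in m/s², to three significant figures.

ω = 2π·1774/60 = 185.8 rad/s
x(θ) = r cosθ + √(L² − r² sin²θ); with ω constant, a = ω²·d²x/dθ².
d²x/dθ² = −r cosθ − r²(cos2θ)/√u − r⁴ sin²2θ/(4u^{3/2}),  u = L² − r² sin²θ = 0.0100412 m².
Substituting r = 0.0229 m, L = 0.1008 m, θ = 151.5°: d²x/dθ² = +0.017227 m.
a = ω²·d²x/dθ² = (185.8)²·(+0.017227) = +594.52 m/s²;  |a| = 594.52 m/s².

595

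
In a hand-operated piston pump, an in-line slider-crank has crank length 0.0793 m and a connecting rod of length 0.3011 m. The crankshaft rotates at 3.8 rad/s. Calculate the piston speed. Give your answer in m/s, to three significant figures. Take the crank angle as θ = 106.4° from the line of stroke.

ω = 3.8 rad/s
For an in-line slider-crank, x = r cosθ + √(L² − r² sin²θ), so v = −rω sinθ·[1 + r cosθ/√(L² − r² sin²θ)].
With r = 0.0793 m, L = 0.3011 m, θ = 106.4°: √(L² − r² sin²θ) = 0.29133 m.
v = −0.0793·3.8·0.95931·[1 + 0.0793·-0.28234/0.29133] = -0.26686 m/s.
|v| = 0.26686 m/s.

0.267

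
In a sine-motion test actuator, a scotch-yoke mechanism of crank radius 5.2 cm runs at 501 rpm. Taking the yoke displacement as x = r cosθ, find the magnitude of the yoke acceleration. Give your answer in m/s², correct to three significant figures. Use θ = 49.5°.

ω = 52.46 rad/s (from 501 rpm).
x = r cosθ ⇒ ẍ = −rω² cosθ (ω constant).
|a| = rω²|cosθ| = 0.052·(52.46)²·|cos 49.5°| = 92.957 m/s².

93.0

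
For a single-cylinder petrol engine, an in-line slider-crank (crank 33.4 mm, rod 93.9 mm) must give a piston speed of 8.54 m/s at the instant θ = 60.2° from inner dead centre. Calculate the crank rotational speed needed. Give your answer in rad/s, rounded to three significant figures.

248

For an in-line slider-crank, |v_piston| = rω|sinθ|·[1 + r cosθ/√(L² − r² sin²θ)].
With r = 0.0334 m, L = 0.0939 m, θ = 60.2°: the bracketed kinematic factor |dx/dθ| = 0.03437 m.
ω = v/|dx/dθ| = 8.54/0.03437 = 248.47 rad/s.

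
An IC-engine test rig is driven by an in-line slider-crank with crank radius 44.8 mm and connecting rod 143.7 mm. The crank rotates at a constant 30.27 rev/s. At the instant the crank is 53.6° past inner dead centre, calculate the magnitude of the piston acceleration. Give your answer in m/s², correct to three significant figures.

820

ω = 2π·30.3 = 190.2 rad/s
x(θ) = r cosθ + √(L² − r² sin²θ); with ω constant, a = ω²·d²x/dθ².
d²x/dθ² = −r cosθ − r²(cos2θ)/√u − r⁴ sin²2θ/(4u^{3/2}),  u = L² − r² sin²θ = 0.0193494 m².
Substituting r = 0.0448 m, L = 0.1437 m, θ = 53.6°: d²x/dθ² = -0.02266 m.
a = ω²·d²x/dθ² = (190.2)²·(-0.02266) = -819.68 m/s²;  |a| = 819.68 m/s².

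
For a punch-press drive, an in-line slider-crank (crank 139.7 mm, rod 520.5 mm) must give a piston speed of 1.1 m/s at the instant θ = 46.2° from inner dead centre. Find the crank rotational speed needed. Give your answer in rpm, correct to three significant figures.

For an in-line slider-crank, |v_piston| = rω|sinθ|·[1 + r cosθ/√(L² − r² sin²θ)].
With r = 0.1397 m, L = 0.5205 m, θ = 46.2°: the bracketed kinematic factor |dx/dθ| = 0.11992 m.
ω = v/|dx/dθ| = 1.1/0.11992 = 9.1726 rad/s.
N = 60ω/(2π) = 87.592 rpm.

87.6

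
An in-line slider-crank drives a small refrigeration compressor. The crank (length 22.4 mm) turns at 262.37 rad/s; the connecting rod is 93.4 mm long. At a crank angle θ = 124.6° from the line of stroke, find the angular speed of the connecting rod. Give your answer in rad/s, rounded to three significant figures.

36.4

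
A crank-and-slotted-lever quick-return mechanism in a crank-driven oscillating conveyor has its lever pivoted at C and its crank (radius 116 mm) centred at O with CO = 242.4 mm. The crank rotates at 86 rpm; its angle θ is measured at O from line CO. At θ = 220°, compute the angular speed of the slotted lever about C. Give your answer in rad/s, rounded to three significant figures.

2.50

ω = 9.006 rad/s (from 86 rpm).
Crank pin A relative to C: A = (d + r cosθ, r sinθ); lever angle φ = atan2(r sinθ, d + r cosθ).
Differentiating tanφ: φ̇ = rω(d cosθ + r)/(d² + r² + 2dr cosθ).
d² + r² + 2dr cosθ = |CA|² = 0.0291339 m²;  d cosθ + r = -0.069689 m.
|ω_lever| = |0.116·9.006·-0.069689| / 0.0291339 = 2.4989 rad/s.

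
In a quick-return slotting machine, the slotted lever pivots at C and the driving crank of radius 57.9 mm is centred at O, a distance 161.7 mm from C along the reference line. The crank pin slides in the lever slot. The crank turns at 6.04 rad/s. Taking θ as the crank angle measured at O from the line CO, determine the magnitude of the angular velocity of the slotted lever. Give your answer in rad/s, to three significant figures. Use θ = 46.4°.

1.40

ω = 6.04 rad/s
Crank pin A relative to C: A = (d + r cosθ, r sinθ); lever angle φ = atan2(r sinθ, d + r cosθ).
Differentiating tanφ: φ̇ = rω(d cosθ + r)/(d² + r² + 2dr cosθ).
d² + r² + 2dr cosθ = |CA|² = 0.0424123 m²;  d cosθ + r = +0.16941 m.
|ω_lever| = |0.0579·6.04·+0.16941| / 0.0424123 = 1.3969 rad/s.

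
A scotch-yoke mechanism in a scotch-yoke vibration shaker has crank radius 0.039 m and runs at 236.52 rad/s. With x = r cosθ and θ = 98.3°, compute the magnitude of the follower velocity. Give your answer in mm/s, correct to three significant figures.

9130

ω = 236.5 rad/s
x = r cosθ ⇒ ẋ = −rω sinθ.
|v| = rω|sinθ| = 0.039·236.5·|sin 98.3°| = 9.1277 m/s = 9127.7 mm/s.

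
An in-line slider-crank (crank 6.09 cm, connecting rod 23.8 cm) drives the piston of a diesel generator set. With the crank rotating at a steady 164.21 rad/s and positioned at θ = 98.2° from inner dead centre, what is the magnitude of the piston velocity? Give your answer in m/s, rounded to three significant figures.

9.52

ω = 164.2 rad/s
For an in-line slider-crank, x = r cosθ + √(L² − r² sin²θ), so v = −rω sinθ·[1 + r cosθ/√(L² − r² sin²θ)].
With r = 0.0609 m, L = 0.238 m, θ = 98.2°: √(L² − r² sin²θ) = 0.23024 m.
v = −0.0609·164.2·0.98978·[1 + 0.0609·-0.14263/0.23024] = -9.5247 m/s.
|v| = 9.5247 m/s.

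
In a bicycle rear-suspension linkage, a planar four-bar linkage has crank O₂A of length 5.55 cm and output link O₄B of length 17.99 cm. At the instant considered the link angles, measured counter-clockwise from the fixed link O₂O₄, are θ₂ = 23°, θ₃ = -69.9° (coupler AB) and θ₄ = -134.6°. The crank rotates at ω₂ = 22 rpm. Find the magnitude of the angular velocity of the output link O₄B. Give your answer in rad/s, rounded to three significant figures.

0.785

ω₂ = 2.304 rad/s (from 22 rpm).
Differentiating the loop-closure r₂e^{iθ₂}+r₃e^{iθ₃}=r₁+r₄e^{iθ₄} gives r₂ω₂e^{iθ₂}+r₃ω₃e^{iθ₃}=r₄ω₄e^{iθ₄}.
Eliminating the other unknown: ω₄ = r₂ω₂ sin(θ₂−θ₃) / [r₄ sin(θ₄−θ₃)].
Numerator sine = +0.99872; denominator sine = -0.90408.
Result = 0.0555·2.304·(+0.99872) / (0.1799·(-0.90408)) = -0.78514 rad/s; magnitude 0.78514 rad/s.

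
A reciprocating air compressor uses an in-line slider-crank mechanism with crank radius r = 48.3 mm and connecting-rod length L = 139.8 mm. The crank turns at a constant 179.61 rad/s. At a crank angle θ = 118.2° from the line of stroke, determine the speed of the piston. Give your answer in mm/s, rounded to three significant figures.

6340

ω = 179.6 rad/s
For an in-line slider-crank, x = r cosθ + √(L² − r² sin²θ), so v = −rω sinθ·[1 + r cosθ/√(L² − r² sin²θ)].
With r = 0.0483 m, L = 0.1398 m, θ = 118.2°: √(L² − r² sin²θ) = 0.13316 m.
v = −0.0483·179.6·0.88130·[1 + 0.0483·-0.47255/0.13316] = -6.335 m/s.
|v| = 6.335 m/s = 6335 mm/s.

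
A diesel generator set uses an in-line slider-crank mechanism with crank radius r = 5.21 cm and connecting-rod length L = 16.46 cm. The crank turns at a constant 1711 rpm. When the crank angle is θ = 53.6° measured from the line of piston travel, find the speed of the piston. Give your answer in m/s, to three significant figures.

8.97

ω = 2π·1711/60 = 179.2 rad/s
For an in-line slider-crank, x = r cosθ + √(L² − r² sin²θ), so v = −rω sinθ·[1 + r cosθ/√(L² − r² sin²θ)].
With r = 0.0521 m, L = 0.1646 m, θ = 53.6°: √(L² − r² sin²θ) = 0.15917 m.
v = −0.0521·179.2·0.80489·[1 + 0.0521·0.59342/0.15917] = -8.9732 m/s.
|v| = 8.9732 m/s.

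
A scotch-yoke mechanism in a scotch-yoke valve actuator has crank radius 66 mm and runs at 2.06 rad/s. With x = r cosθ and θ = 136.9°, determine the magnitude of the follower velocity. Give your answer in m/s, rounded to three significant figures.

ω = 2.06 rad/s
x = r cosθ ⇒ ẋ = −rω sinθ.
|v| = rω|sinθ| = 0.066·2.06·|sin 136.9°| = 0.092898 m/s.

0.0929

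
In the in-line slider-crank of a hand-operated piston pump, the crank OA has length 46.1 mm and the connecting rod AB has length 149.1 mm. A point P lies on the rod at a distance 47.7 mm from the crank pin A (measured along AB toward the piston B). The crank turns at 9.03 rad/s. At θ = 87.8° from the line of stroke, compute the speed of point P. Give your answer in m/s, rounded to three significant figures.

ω = 9.03 rad/s.  Crank-pin speed |V_A| = rω = 0.41628 m/s, perpendicular to OA.
Rod angle: sinφ = −(r/L) sinθ ⇒ φ = -17.997°; ω_rod = −rω cosθ/√(L²−r²sin²θ) = -0.11269 rad/s.
V_P = V_A + ω_rod × AP, with AP = 0.0477 m along the rod.
Components: V_Px = −rω sinθ − a·ω_rod·sinφ = -0.41764 m/s;  V_Py = rω cosθ + a·ω_rod·cosφ = +0.010868 m/s.
|V_P| = √(V_Px² + V_Py²) = 0.41778 m/s.

0.418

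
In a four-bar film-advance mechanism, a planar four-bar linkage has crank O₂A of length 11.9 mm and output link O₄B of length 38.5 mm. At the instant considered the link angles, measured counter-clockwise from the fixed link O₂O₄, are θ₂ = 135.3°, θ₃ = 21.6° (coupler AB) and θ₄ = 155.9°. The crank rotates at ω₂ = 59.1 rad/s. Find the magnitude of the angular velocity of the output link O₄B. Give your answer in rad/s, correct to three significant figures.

ω₂ = 59.1 rad/s
Differentiating the loop-closure r₂e^{iθ₂}+r₃e^{iθ₃}=r₁+r₄e^{iθ₄} gives r₂ω₂e^{iθ₂}+r₃ω₃e^{iθ₃}=r₄ω₄e^{iθ₄}.
Eliminating the other unknown: ω₄ = r₂ω₂ sin(θ₂−θ₃) / [r₄ sin(θ₄−θ₃)].
Numerator sine = +0.91566; denominator sine = +0.71569.
Result = 0.0119·59.1·(+0.91566) / (0.0385·(+0.71569)) = +23.371 rad/s; magnitude 23.371 rad/s.

23.4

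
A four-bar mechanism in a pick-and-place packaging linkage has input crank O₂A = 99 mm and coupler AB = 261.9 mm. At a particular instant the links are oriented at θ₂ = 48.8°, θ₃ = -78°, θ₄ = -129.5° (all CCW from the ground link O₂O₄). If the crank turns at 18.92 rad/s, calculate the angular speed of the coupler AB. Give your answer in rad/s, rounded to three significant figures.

0.271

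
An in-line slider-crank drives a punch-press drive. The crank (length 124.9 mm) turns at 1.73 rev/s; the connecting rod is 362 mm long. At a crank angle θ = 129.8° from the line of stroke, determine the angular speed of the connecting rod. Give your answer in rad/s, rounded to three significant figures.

ω = 10.87 rad/s (converted from 1.73 rev/s).
The rod makes angle φ with the slider axis where L sinφ = r sinθ; differentiating, L cosφ·φ̇ = r ω cosθ.
L cosφ = √(L² − r² sin²θ) = 0.34905 m.
|ω_rod| = r ω |cosθ| / √(L² − r² sin²θ) = 0.1249·10.87·0.64011/0.34905 = 2.4897 rad/s.

2.49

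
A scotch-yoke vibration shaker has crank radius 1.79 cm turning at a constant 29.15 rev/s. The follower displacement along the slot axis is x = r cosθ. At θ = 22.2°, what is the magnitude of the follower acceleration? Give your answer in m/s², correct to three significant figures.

ω = 183.2 rad/s (from 29.15 rev/s).
x = r cosθ ⇒ ẍ = −rω² cosθ (ω constant).
|a| = rω²|cosθ| = 0.0179·(183.2)²·|cos 22.2°| = 555.96 m/s².

556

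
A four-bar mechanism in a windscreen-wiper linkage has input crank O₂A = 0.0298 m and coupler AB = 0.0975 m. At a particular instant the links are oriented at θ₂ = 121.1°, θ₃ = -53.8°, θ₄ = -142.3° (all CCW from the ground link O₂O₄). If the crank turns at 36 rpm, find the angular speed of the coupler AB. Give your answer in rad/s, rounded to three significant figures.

1.14

ω₂ = 3.77 rad/s (from 36 rpm).
Differentiating the loop-closure r₂e^{iθ₂}+r₃e^{iθ₃}=r₁+r₄e^{iθ₄} gives r₂ω₂e^{iθ₂}+r₃ω₃e^{iθ₃}=r₄ω₄e^{iθ₄}.
Eliminating the other unknown: ω₃ = r₂ω₂ sin(θ₄−θ₂) / [r₃ sin(θ₃−θ₄)].
Numerator sine = +0.99337; denominator sine = +0.99966.
Result = 0.0298·3.77·(+0.99337) / (0.0975·(+0.99966)) = +1.145 rad/s; magnitude 1.145 rad/s.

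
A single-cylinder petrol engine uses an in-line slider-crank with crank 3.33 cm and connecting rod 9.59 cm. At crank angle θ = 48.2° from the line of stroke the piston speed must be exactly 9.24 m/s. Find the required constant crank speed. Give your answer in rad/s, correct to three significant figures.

For an in-line slider-crank, |v_piston| = rω|sinθ|·[1 + r cosθ/√(L² − r² sin²θ)].
With r = 0.0333 m, L = 0.0959 m, θ = 48.2°: the bracketed kinematic factor |dx/dθ| = 0.030773 m.
ω = v/|dx/dθ| = 9.24/0.030773 = 300.27 rad/s.

300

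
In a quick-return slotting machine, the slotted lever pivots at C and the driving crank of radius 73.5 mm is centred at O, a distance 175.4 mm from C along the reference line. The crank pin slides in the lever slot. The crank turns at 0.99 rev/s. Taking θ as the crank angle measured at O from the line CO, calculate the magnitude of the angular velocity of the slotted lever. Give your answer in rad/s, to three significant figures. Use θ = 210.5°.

2.54

ω = 6.22 rad/s (from 0.99 rev/s).
Crank pin A relative to C: A = (d + r cosθ, r sinθ); lever angle φ = atan2(r sinθ, d + r cosθ).
Differentiating tanφ: φ̇ = rω(d cosθ + r)/(d² + r² + 2dr cosθ).
d² + r² + 2dr cosθ = |CA|² = 0.0139513 m²;  d cosθ + r = -0.07763 m.
|ω_lever| = |0.0735·6.22·-0.07763| / 0.0139513 = 2.544 rad/s.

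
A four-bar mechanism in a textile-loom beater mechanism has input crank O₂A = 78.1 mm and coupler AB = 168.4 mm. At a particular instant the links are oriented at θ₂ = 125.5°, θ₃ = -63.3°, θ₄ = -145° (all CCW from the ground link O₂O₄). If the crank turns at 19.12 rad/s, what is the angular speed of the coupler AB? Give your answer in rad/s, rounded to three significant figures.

ω₂ = 19.12 rad/s
Differentiating the loop-closure r₂e^{iθ₂}+r₃e^{iθ₃}=r₁+r₄e^{iθ₄} gives r₂ω₂e^{iθ₂}+r₃ω₃e^{iθ₃}=r₄ω₄e^{iθ₄}.
Eliminating the other unknown: ω₃ = r₂ω₂ sin(θ₄−θ₂) / [r₃ sin(θ₃−θ₄)].
Numerator sine = +0.99996; denominator sine = +0.98953.
Result = 0.0781·19.12·(+0.99996) / (0.1684·(+0.98953)) = +8.9609 rad/s; magnitude 8.9609 rad/s.

8.96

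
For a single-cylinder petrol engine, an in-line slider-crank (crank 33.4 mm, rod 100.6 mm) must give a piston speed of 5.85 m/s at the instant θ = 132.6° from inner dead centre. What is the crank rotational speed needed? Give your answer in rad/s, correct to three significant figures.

For an in-line slider-crank, |v_piston| = rω|sinθ|·[1 + r cosθ/√(L² − r² sin²θ)].
With r = 0.0334 m, L = 0.1006 m, θ = 132.6°: the bracketed kinematic factor |dx/dθ| = 0.018888 m.
ω = v/|dx/dθ| = 5.85/0.018888 = 309.72 rad/s.

310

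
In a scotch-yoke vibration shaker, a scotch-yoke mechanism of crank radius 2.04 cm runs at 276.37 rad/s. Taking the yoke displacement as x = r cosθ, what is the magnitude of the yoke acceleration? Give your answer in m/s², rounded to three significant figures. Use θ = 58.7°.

809

ω = 276.4 rad/s
x = r cosθ ⇒ ẍ = −rω² cosθ (ω constant).
|a| = rω²|cosθ| = 0.0204·(276.4)²·|cos 58.7°| = 809.49 m/s².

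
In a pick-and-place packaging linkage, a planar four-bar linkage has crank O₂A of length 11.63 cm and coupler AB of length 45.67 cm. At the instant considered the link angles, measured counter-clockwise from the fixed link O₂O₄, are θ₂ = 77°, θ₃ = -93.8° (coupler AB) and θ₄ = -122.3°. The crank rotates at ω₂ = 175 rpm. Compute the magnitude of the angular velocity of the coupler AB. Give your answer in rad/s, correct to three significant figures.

ω₂ = 18.33 rad/s (from 175 rpm).
Differentiating the loop-closure r₂e^{iθ₂}+r₃e^{iθ₃}=r₁+r₄e^{iθ₄} gives r₂ω₂e^{iθ₂}+r₃ω₃e^{iθ₃}=r₄ω₄e^{iθ₄}.
Eliminating the other unknown: ω₃ = r₂ω₂ sin(θ₄−θ₂) / [r₃ sin(θ₃−θ₄)].
Numerator sine = +0.33051; denominator sine = +0.47716.
Result = 0.1163·18.33·(+0.33051) / (0.4567·(+0.47716)) = +3.2325 rad/s; magnitude 3.2325 rad/s.

3.23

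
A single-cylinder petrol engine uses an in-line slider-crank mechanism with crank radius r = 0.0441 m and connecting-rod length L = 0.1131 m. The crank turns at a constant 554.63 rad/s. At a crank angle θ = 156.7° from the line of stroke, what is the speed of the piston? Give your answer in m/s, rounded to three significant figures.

6.17

ω = 554.6 rad/s
For an in-line slider-crank, x = r cosθ + √(L² − r² sin²θ), so v = −rω sinθ·[1 + r cosθ/√(L² − r² sin²θ)].
With r = 0.0441 m, L = 0.1131 m, θ = 156.7°: √(L² − r² sin²θ) = 0.11175 m.
v = −0.0441·554.6·0.39555·[1 + 0.0441·-0.91845/0.11175] = -6.168 m/s.
|v| = 6.168 m/s.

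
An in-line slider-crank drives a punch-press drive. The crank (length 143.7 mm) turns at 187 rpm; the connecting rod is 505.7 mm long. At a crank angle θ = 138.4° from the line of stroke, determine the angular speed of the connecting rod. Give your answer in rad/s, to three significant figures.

4.24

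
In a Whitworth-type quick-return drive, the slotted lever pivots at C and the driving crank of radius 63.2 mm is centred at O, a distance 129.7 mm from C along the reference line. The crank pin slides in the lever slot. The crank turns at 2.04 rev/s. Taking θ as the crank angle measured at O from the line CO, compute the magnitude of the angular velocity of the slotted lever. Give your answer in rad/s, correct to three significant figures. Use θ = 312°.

ω = 12.82 rad/s (from 2.04 rev/s).
Crank pin A relative to C: A = (d + r cosθ, r sinθ); lever angle φ = atan2(r sinθ, d + r cosθ).
Differentiating tanφ: φ̇ = rω(d cosθ + r)/(d² + r² + 2dr cosθ).
d² + r² + 2dr cosθ = |CA|² = 0.0317861 m²;  d cosθ + r = +0.14999 m.
|ω_lever| = |0.0632·12.82·+0.14999| / 0.0317861 = 3.8224 rad/s.

3.82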